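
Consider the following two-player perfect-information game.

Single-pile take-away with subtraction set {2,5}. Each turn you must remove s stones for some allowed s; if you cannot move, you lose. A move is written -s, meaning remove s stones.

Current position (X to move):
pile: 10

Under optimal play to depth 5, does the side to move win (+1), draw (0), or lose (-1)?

value(10, X) = +1

p1 X@[10]: -2[8]+1* -5[5]-1
p2 O@[8]: -2[6]-1* -5[3]-1
p3 X@[6]: -2[4]+1* -5[1]+1
p4 O@[4]: -2[2]-1*
p5 X@[2]: -2[0]+1*
p6 O@[0] terminal -1; root [10] d5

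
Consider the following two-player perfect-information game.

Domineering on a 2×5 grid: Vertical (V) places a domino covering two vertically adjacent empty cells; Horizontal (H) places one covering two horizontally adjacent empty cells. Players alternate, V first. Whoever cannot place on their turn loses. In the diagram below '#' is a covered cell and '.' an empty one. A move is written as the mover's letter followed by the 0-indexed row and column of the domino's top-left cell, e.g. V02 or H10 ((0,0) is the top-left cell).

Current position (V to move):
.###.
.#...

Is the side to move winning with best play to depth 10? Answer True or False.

V winning at [.###./.#...]: True

p1 V@[.###./.#...]: V00[####./##...]-1 V04[.####/.#..#]+1*
p2 H@[.####/.#..#]: H12[.####/.####]-1*
p3 V@[.####/.####]: V00[#####/#####]+1*
p4 H@[#####/#####] terminal -1; root [.###./.#...] d10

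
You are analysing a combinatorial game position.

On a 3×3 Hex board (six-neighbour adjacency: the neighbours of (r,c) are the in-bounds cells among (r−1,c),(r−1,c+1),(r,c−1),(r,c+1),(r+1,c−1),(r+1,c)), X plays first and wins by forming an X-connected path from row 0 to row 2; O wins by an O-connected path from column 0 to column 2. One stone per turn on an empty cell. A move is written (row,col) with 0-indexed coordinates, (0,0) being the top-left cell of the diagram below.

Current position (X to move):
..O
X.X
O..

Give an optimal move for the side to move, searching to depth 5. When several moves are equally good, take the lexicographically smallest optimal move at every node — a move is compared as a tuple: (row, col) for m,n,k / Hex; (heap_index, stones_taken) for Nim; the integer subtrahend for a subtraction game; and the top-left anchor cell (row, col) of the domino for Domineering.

X's best at [..O/X.X/O..]: (1,1)

[..O/X.X/O..] X move#1: (0,0):-1/X.O/X.X/O.., (0,1):-1/.XO/X.X/O.., (1,1):+1/..O/XXX/O..*, (2,1):-1/..O/X.X/OX., (2,2):-1/..O/X.X/O.X
[..O/XXX/O..] O move#2: (0,0):-1/O.O/XXX/O..*, (0,1):-1/.OO/XXX/O.., (2,1):-1/..O/XXX/OO., (2,2):-1/..O/XXX/O.O
[O.O/XXX/O..] X move#3: (0,1):+1/OXO/XXX/O..*, (2,1):-1/O.O/XXX/OX., (2,2):-1/O.O/XXX/O.X
[OXO/XXX/O..] O move#4: (2,1):-1/OXO/XXX/OO.*, (2,2):-1/OXO/XXX/O.O
[OXO/XXX/OO.] X move#5: (2,2):+1/OXO/XXX/OOX*
[OXO/XXX/OOX] end (terminal -1, O#6); searched ..O/X.X/O.. to 5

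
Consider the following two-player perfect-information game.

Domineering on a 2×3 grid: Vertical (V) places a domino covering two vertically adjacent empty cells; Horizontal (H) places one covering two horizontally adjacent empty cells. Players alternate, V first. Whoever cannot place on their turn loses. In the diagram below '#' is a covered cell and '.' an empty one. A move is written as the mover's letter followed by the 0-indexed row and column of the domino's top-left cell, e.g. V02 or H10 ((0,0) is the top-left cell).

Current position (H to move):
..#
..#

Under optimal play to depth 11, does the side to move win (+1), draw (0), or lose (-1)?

p1 H@[..#/..#]: H00[###/..#]+1* H10[..#/###]+1
p2 V@[###/..#] terminal -1; root [..#/..#] d11

value(..#/..#, H) = +1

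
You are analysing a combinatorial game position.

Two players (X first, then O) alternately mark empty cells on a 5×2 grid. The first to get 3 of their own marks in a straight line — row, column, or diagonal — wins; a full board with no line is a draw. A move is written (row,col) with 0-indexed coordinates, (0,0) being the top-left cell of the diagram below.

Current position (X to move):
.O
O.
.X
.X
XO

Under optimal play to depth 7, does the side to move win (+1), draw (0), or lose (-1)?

value(.O/O./.X/.X/XO, X) = +1

[.O/O./.X/.X/XO] X move#1: (0,0):+0/XO/O./.X/.X/XO, (1,1):+1/.O/OX/.X/.X/XO*, (2,0):+1/.O/O./XX/.X/XO, (3,0):+1/.O/O./.X/XX/XO
[.O/OX/.X/.X/XO] end (terminal -1, O#2); searched .O/O./.X/.X/XO to 7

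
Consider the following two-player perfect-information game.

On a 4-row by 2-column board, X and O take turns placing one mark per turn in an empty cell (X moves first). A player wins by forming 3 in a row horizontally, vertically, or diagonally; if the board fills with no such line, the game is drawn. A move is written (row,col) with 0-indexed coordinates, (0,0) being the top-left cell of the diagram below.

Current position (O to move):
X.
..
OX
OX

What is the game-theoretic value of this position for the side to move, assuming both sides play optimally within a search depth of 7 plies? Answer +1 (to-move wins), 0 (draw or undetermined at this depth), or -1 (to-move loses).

ply 1, O at X./../OX/OX | (0,1)=-1→XO/../OX/OX; (1,0)=+1→X./O./OX/OX*; (1,1)=+0→X./.O/OX/OX
ply 2: X./O./OX/OX is terminal -1 (X); from X./../OX/OX depth 7

value(X./../OX/OX, O) = +1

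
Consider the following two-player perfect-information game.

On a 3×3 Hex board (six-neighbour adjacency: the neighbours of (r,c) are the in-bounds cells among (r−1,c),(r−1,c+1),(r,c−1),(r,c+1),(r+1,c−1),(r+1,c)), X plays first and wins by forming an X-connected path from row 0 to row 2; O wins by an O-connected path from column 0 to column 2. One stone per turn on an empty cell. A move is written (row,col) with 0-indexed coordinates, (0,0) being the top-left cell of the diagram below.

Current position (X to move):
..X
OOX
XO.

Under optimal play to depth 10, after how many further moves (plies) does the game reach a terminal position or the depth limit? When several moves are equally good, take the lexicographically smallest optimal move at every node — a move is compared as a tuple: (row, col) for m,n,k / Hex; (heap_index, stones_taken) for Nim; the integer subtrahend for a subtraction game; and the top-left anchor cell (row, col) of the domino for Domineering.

PV length from [..X/OOX/XO.]: 1 ply

ply 1, X at ..X/OOX/XO. | (0,0)=-1→X.X/OOX/XO.; (0,1)=-1→.XX/OOX/XO.; (2,2)=+1→..X/OOX/XOX*
ply 2: ..X/OOX/XOX is terminal -1 (O); from ..X/OOX/XO. depth 10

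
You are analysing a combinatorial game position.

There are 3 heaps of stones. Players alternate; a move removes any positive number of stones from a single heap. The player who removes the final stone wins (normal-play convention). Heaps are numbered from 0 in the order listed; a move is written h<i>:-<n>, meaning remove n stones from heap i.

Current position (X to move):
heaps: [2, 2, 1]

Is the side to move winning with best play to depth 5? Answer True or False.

X winning at [(2,2,1)]: True

ply 1, X at (2,2,1) | h0:-1=-1→(1,2,1); h0:-2=-1→(0,2,1); h1:-1=-1→(2,1,1); h1:-2=-1→(2,0,1); h2:-1=+1→(2,2,0)*
ply 2, O at (2,2,0) | h0:-1=-1→(1,2,0)*; h0:-2=-1→(0,2,0); h1:-1=-1→(2,1,0); h1:-2=-1→(2,0,0)
ply 3, X at (1,2,0) | h0:-1=-1→(0,2,0); h1:-1=+1→(1,1,0)*; h1:-2=-1→(1,0,0)
ply 4, O at (1,1,0) | h0:-1=-1→(0,1,0)*; h1:-1=-1→(1,0,0)
ply 5, X at (0,1,0) | h1:-1=+1→(0,0,0)*
ply 6: (0,0,0) is terminal -1 (O); from (2,2,1) depth 5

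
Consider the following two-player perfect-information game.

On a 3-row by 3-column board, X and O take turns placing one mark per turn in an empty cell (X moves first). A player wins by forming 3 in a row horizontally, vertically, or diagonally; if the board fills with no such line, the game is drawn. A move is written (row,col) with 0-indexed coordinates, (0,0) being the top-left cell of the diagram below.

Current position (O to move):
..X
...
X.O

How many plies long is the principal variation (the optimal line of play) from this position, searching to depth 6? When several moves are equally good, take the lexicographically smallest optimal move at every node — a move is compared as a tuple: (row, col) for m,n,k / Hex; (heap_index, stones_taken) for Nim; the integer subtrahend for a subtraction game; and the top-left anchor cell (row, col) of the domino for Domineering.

ply 1, O at ..X/.../X.O | (0,0)=-1→O.X/.../X.O*; (0,1)=-1→.OX/.../X.O; (1,0)=-1→..X/O../X.O; (1,1)=-1→..X/.O./X.O; (1,2)=-1→..X/..O/X.O; (2,1)=-1→..X/.../XOO
ply 2, X at O.X/.../X.O | (0,1)=-1→OXX/.../X.O; (1,0)=-1→O.X/X../X.O; (1,1)=+1→O.X/.X./X.O*; (1,2)=-1→O.X/..X/X.O; (2,1)=-1→O.X/.../XXO
ply 3: O.X/.X./X.O is terminal -1 (O); from ..X/.../X.O depth 6

PV length from [..X/.../X.O]: 2 plies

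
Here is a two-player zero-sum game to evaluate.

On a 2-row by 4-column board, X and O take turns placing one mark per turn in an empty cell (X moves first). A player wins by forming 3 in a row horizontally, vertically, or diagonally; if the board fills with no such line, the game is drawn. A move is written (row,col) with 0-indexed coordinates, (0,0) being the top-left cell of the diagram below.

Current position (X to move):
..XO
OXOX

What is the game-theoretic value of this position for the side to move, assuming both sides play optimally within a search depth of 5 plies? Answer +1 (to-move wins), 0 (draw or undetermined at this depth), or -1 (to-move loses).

value(..XO/OXOX, X) = 0

p1 X@[..XO/OXOX]: (0,0)[X.XO/OXOX]+0* (0,1)[.XXO/OXOX]+0
p2 O@[X.XO/OXOX]: (0,1)[XOXO/OXOX]+0*
p3 X@[XOXO/OXOX] terminal +0; root [..XO/OXOX] d5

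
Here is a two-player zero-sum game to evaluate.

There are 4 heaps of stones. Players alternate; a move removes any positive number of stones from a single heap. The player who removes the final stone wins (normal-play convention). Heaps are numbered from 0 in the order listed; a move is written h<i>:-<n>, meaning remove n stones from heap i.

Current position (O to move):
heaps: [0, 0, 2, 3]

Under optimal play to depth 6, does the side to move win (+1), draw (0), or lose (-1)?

value((0,0,2,3), O) = +1

p1 O@[(0,0,2,3)]: h2:-1[(0,0,1,3)]-1 h2:-2[(0,0,0,3)]-1 h3:-1[(0,0,2,2)]+1* h3:-2[(0,0,2,1)]-1 h3:-3[(0,0,2,0)]-1
p2 X@[(0,0,2,2)]: h2:-1[(0,0,1,2)]-1* h2:-2[(0,0,0,2)]-1 h3:-1[(0,0,2,1)]-1 h3:-2[(0,0,2,0)]-1
p3 O@[(0,0,1,2)]: h2:-1[(0,0,0,2)]-1 h3:-1[(0,0,1,1)]+1* h3:-2[(0,0,1,0)]-1
p4 X@[(0,0,1,1)]: h2:-1[(0,0,0,1)]-1* h3:-1[(0,0,1,0)]-1
p5 O@[(0,0,0,1)]: h3:-1[(0,0,0,0)]+1*
p6 X@[(0,0,0,0)] terminal -1; root [(0,0,2,3)] d6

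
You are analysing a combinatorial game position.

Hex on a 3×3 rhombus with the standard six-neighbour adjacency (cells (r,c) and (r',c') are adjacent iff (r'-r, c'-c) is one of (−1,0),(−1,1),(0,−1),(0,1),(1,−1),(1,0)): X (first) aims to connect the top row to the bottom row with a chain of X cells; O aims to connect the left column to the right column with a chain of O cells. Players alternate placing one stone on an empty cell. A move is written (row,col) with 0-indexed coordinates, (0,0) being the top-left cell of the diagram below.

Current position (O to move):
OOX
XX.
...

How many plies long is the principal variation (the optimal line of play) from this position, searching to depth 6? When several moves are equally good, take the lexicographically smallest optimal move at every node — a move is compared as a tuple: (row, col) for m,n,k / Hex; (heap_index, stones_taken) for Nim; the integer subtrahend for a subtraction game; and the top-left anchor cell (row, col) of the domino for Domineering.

[OOX/XX./...] O move#1: (1,2):-1/OOX/XXO/...*, (2,0):-1/OOX/XX./O.., (2,1):-1/OOX/XX./.O., (2,2):-1/OOX/XX./..O
[OOX/XXO/...] X move#2: (2,0):+1/OOX/XXO/X..*, (2,1):+1/OOX/XXO/.X., (2,2):+1/OOX/XXO/..X
[OOX/XXO/X..] end (terminal -1, O#3); searched OOX/XX./... to 6

PV length from [OOX/XX./...]: 2 plies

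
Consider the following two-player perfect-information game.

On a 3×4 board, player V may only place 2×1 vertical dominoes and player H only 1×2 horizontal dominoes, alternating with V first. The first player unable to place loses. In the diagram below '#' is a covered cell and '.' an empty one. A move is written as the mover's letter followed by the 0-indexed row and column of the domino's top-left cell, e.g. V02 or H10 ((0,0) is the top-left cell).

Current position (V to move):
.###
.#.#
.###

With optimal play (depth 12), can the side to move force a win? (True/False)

[.###/.#.#/.###] V move#1: V00:+1/####/##.#/.###*, V10:+1/.###/##.#/####
[####/##.#/.###] end (terminal -1, H#2); searched .###/.#.#/.### to 12

V winning at [.###/.#.#/.###]: True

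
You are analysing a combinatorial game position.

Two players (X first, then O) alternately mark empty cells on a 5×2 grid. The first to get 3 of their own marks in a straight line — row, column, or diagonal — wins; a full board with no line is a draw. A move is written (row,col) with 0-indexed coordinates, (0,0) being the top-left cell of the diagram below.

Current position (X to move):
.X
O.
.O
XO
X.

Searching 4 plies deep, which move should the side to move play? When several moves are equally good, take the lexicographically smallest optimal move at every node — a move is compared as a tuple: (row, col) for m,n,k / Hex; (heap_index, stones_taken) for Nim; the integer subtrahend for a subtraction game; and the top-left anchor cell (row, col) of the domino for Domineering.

X's best at [.X/O./.O/XO/X.]: (2,0)

p1 X@[.X/O./.O/XO/X.]: (0,0)[XX/O./.O/XO/X.]-1 (1,1)[.X/OX/.O/XO/X.]-1 (2,0)[.X/O./XO/XO/X.]+1* (4,1)[.X/O./.O/XO/XX]-1
p2 O@[.X/O./XO/XO/X.] terminal -1; root [.X/O./.O/XO/X.] d4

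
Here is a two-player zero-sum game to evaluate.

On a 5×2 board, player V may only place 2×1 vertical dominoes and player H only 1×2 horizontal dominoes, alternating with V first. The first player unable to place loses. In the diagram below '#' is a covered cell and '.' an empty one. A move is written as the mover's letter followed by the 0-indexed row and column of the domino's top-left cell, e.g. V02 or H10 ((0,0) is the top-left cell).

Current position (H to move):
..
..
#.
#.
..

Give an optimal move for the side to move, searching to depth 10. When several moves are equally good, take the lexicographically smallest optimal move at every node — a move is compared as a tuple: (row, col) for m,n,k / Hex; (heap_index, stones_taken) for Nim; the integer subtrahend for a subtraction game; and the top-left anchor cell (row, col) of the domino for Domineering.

H's best at [../../#./#./..]: H00

p1 H@[../../#./#./..]: H00[##/../#./#./..]+1* H10[../##/#./#./..]+1 H40[../../#./#./##]-1
p2 V@[##/../#./#./..]: V11[##/.#/##/#./..]-1* V21[##/../##/##/..]-1 V31[##/../#./##/.#]-1
p3 H@[##/.#/##/#./..]: H40[##/.#/##/#./##]+1*
p4 V@[##/.#/##/#./##] terminal -1; root [../../#./#./..] d10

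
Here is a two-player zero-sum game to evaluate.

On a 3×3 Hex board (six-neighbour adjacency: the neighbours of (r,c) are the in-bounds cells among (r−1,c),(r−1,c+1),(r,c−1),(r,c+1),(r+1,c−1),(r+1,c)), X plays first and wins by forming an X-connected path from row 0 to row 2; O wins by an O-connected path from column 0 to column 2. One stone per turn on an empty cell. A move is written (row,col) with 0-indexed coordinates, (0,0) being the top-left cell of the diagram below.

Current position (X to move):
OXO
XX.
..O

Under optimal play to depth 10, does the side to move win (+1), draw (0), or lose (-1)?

value(OXO/XX./..O, X) = +1

p1 X@[OXO/XX./..O]: (1,2)[OXO/XXX/..O]+1* (2,0)[OXO/XX./X.O]+1 (2,1)[OXO/XX./.XO]+1
p2 O@[OXO/XXX/..O]: (2,0)[OXO/XXX/O.O]-1* (2,1)[OXO/XXX/.OO]-1
p3 X@[OXO/XXX/O.O]: (2,1)[OXO/XXX/OXO]+1*
p4 O@[OXO/XXX/OXO] terminal -1; root [OXO/XX./..O] d10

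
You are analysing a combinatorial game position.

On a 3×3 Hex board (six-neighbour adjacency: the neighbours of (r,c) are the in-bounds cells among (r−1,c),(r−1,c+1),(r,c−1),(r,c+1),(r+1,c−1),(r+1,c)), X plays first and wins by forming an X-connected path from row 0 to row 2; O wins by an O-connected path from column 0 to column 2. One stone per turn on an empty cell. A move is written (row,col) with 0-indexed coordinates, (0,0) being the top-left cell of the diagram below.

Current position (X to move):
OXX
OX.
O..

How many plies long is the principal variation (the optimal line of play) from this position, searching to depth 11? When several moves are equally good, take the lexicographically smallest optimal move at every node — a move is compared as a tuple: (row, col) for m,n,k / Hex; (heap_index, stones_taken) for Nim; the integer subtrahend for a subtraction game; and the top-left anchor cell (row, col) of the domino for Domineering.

p1 X@[OXX/OX./O..]: (1,2)[OXX/OXX/O..]+1* (2,1)[OXX/OX./OX.]+1 (2,2)[OXX/OX./O.X]+1
p2 O@[OXX/OXX/O..]: (2,1)[OXX/OXX/OO.]-1* (2,2)[OXX/OXX/O.O]-1
p3 X@[OXX/OXX/OO.]: (2,2)[OXX/OXX/OOX]+1*
p4 O@[OXX/OXX/OOX] terminal -1; root [OXX/OX./O..] d11

PV length from [OXX/OX./O..]: 3 plies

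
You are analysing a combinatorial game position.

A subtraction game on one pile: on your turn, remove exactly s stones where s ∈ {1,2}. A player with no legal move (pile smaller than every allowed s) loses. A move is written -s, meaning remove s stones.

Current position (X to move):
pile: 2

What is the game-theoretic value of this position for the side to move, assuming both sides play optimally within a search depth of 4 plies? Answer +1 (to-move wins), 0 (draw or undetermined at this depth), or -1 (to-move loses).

ply 1, X at 2 | -1=-1→1; -2=+1→0*
ply 2: 0 is terminal -1 (O); from 2 depth 4

value(2, X) = +1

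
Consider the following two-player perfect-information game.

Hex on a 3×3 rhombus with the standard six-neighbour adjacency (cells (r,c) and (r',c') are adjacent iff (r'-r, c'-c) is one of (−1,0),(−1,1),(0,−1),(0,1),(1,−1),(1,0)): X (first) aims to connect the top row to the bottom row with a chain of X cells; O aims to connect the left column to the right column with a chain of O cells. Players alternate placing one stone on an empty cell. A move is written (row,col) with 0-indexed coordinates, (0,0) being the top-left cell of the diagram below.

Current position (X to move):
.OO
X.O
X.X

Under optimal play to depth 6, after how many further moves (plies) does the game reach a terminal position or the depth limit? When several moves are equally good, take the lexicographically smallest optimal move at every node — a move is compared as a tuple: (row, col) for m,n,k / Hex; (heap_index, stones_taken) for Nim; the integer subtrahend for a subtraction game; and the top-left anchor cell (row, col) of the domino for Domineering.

[.OO/X.O/X.X] X move#1: (0,0):+1/XOO/X.O/X.X*, (1,1):-1/.OO/XXO/X.X, (2,1):-1/.OO/X.O/XXX
[XOO/X.O/X.X] end (terminal -1, O#2); searched .OO/X.O/X.X to 6

PV length from [.OO/X.O/X.X]: 1 ply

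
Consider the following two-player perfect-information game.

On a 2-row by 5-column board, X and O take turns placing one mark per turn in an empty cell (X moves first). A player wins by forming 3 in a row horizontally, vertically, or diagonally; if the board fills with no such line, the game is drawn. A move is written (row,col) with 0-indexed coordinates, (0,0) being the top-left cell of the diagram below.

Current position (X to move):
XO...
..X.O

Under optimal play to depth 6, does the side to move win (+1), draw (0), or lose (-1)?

ply 1, X at XO.../..X.O | (0,2)=+0→XOX../..X.O; (0,3)=+0→XO.X./..X.O; (0,4)=+0→XO..X/..X.O; (1,0)=+0→XO.../X.X.O; (1,1)=+1→XO.../.XX.O*; (1,3)=+0→XO.../..XXO
ply 2, O at XO.../.XX.O | (0,2)=-1→XOO../.XX.O*; (0,3)=-1→XO.O./.XX.O; (0,4)=-1→XO..O/.XX.O; (1,0)=-1→XO.../OXX.O; (1,3)=-1→XO.../.XXOO
ply 3, X at XOO../.XX.O | (0,3)=+1→XOOX./.XX.O*; (0,4)=-1→XOO.X/.XX.O; (1,0)=+1→XOO../XXX.O; (1,3)=+1→XOO../.XXXO
ply 4, O at XOOX./.XX.O | (0,4)=-1→XOOXO/.XX.O*; (1,0)=-1→XOOX./OXX.O; (1,3)=-1→XOOX./.XXOO
ply 5, X at XOOXO/.XX.O | (1,0)=+1→XOOXO/XXX.O*; (1,3)=+1→XOOXO/.XXXO
ply 6: XOOXO/XXX.O is terminal -1 (O); from XO.../..X.O depth 6

value(XO.../..X.O, X) = +1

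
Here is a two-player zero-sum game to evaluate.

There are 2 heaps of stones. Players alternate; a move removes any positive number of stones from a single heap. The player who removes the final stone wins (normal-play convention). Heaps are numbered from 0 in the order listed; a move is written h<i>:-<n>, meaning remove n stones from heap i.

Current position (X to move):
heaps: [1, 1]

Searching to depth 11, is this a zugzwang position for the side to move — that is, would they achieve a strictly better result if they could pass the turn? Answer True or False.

zugzwang((1,1), X) = True

ply 1, X at (1,1) | h0:-1=-1→(0,1)*; h1:-1=-1→(1,0)
ply 2, O at (0,1) | h1:-1=+1→(0,0)*
ply 3: (0,0) is terminal -1 (X); from (1,1) depth 11
if X skipped the turn, O would face:
~ ply 1, O at (1,1) | h0:-1=-1→(0,1)*; h1:-1=-1→(1,0)
~ ply 2, X at (0,1) | h1:-1=+1→(0,0)*
~ ply 3: (0,0) is terminal -1 (O); from (1,1) depth 11
compare (X): move=-1 vs pass=+1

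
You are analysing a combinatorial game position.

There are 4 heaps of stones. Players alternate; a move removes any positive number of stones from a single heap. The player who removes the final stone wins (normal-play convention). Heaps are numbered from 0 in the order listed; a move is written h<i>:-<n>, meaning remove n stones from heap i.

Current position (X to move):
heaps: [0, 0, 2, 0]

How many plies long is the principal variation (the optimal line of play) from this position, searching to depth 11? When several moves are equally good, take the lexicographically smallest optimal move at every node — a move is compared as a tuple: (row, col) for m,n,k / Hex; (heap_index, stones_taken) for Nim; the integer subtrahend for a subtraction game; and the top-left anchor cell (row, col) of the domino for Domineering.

PV length from [(0,0,2,0)]: 1 ply

p1 X@[(0,0,2,0)]: h2:-1[(0,0,1,0)]-1 h2:-2[(0,0,0,0)]+1*
p2 O@[(0,0,0,0)] terminal -1; root [(0,0,2,0)] d11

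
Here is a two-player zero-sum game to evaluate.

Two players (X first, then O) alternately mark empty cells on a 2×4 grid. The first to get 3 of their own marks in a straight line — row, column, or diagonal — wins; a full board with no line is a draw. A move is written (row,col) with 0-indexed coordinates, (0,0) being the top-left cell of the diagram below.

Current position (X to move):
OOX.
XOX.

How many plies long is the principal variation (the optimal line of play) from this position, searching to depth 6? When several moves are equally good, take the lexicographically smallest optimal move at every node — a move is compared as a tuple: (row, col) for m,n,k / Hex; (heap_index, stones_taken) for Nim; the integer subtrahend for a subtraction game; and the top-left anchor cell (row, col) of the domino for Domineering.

ply 1, X at OOX./XOX. | (0,3)=+0→OOXX/XOX.*; (1,3)=+0→OOX./XOXX
ply 2, O at OOXX/XOX. | (1,3)=+0→OOXX/XOXO*
ply 3: OOXX/XOXO is terminal +0 (X); from OOX./XOX. depth 6

PV length from [OOX./XOX.]: 2 plies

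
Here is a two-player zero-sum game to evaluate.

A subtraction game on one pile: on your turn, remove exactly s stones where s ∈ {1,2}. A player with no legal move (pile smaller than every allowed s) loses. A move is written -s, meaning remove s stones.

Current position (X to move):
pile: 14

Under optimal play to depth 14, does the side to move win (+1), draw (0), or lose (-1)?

value(14, X) = +1

[14] X move#1: -1:-1/13, -2:+1/12*
[12] O move#2: -1:-1/11*, -2:-1/10
[11] X move#3: -1:-1/10, -2:+1/9*
[9] O move#4: -1:-1/8*, -2:-1/7
[8] X move#5: -1:-1/7, -2:+1/6*
[6] O move#6: -1:-1/5*, -2:-1/4
[5] X move#7: -1:-1/4, -2:+1/3*
[3] O move#8: -1:-1/2*, -2:-1/1
[2] X move#9: -1:-1/1, -2:+1/0*
[0] end (terminal -1, O#10); searched 14 to 14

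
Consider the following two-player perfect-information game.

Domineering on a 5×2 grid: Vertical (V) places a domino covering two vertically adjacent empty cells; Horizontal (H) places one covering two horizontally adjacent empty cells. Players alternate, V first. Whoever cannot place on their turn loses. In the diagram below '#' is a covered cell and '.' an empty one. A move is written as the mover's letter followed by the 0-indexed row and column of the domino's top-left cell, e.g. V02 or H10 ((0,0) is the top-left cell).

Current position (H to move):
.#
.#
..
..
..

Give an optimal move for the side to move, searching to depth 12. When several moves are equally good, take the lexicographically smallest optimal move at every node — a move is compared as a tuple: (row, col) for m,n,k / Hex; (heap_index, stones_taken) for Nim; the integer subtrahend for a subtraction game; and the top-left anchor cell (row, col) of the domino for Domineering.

p1 H@[.#/.#/../../..]: H20[.#/.#/##/../..]-1 H30[.#/.#/../##/..]+1* H40[.#/.#/../../##]-1
p2 V@[.#/.#/../##/..]: V00[##/##/../##/..]-1* V10[.#/##/#./##/..]-1
p3 H@[##/##/../##/..]: H20[##/##/##/##/..]+1* H40[##/##/../##/##]+1
p4 V@[##/##/##/##/..] terminal -1; root [.#/.#/../../..] d12

H's best at [.#/.#/../../..]: H30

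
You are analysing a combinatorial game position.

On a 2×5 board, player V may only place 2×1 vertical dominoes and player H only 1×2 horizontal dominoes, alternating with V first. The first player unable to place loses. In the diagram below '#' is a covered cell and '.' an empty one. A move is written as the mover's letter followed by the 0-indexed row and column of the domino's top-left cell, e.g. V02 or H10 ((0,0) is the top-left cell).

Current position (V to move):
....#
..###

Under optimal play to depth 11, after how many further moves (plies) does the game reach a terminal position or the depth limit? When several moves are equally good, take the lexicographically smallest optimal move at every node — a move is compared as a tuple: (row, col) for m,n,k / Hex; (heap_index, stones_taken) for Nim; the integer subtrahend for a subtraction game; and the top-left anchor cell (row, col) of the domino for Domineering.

PV length from [....#/..###]: 3 plies

p1 V@[....#/..###]: V00[#...#/#.###]-1 V01[.#..#/.####]+1*
p2 H@[.#..#/.####]: H02[.####/.####]-1*
p3 V@[.####/.####]: V00[#####/#####]+1*
p4 H@[#####/#####] terminal -1; root [....#/..###] d11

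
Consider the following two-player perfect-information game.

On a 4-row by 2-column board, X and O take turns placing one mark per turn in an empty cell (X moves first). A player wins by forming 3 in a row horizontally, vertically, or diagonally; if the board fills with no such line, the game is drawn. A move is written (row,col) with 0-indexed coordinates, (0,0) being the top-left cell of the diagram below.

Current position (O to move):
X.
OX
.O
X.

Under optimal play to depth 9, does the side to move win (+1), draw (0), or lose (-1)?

p1 O@[X./OX/.O/X.]: (0,1)[XO/OX/.O/X.]+0* (2,0)[X./OX/OO/X.]+0 (3,1)[X./OX/.O/XO]+0
p2 X@[XO/OX/.O/X.]: (2,0)[XO/OX/XO/X.]+0* (3,1)[XO/OX/.O/XX]+0
p3 O@[XO/OX/XO/X.]: (3,1)[XO/OX/XO/XO]+0*
p4 X@[XO/OX/XO/XO] terminal +0; root [X./OX/.O/X.] d9

value(X./OX/.O/X., O) = 0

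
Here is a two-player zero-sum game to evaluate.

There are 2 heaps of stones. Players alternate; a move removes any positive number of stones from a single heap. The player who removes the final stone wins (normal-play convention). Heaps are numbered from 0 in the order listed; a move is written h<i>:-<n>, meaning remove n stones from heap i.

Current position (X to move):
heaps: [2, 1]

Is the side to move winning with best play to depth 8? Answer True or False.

X winning at [(2,1)]: True

p1 X@[(2,1)]: h0:-1[(1,1)]+1* h0:-2[(0,1)]-1 h1:-1[(2,0)]-1
p2 O@[(1,1)]: h0:-1[(0,1)]-1* h1:-1[(1,0)]-1
p3 X@[(0,1)]: h1:-1[(0,0)]+1*
p4 O@[(0,0)] terminal -1; root [(2,1)] d8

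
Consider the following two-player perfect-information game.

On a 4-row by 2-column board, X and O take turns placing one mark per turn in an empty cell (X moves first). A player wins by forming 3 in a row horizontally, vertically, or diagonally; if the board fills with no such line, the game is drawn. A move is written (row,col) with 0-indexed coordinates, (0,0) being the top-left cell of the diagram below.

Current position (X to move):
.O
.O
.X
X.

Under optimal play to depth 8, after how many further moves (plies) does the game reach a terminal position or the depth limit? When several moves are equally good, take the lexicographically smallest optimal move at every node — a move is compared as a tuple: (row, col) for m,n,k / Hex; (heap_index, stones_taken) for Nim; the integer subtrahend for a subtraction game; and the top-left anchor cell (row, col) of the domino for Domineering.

PV length from [.O/.O/.X/X.]: 4 plies

ply 1, X at .O/.O/.X/X. | (0,0)=+0→XO/.O/.X/X.*; (1,0)=+0→.O/XO/.X/X.; (2,0)=+0→.O/.O/XX/X.; (3,1)=+0→.O/.O/.X/XX
ply 2, O at XO/.O/.X/X. | (1,0)=+0→XO/OO/.X/X.*; (2,0)=+0→XO/.O/OX/X.; (3,1)=+0→XO/.O/.X/XO
ply 3, X at XO/OO/.X/X. | (2,0)=+0→XO/OO/XX/X.*; (3,1)=+0→XO/OO/.X/XX
ply 4, O at XO/OO/XX/X. | (3,1)=+0→XO/OO/XX/XO*
ply 5: XO/OO/XX/XO is terminal +0 (X); from .O/.O/.X/X. depth 8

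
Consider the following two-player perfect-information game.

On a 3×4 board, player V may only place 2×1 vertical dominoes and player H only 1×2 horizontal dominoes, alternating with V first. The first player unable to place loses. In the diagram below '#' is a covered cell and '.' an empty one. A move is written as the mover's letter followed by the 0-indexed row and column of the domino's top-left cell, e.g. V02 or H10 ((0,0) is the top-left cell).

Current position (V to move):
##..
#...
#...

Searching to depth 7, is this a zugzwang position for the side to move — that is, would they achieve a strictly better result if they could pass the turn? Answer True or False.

ply 1, V at ##../#.../#... | V02=+1→###./#.#./#...*; V03=-1→##.#/#..#/#...; V11=-1→##../##../##..; V12=+1→##../#.#./#.#.; V13=-1→##../#..#/#..#
ply 2, H at ###./#.#./#... | H21=-1→###./#.#./###.*; H22=-1→###./#.#./#.##
ply 3, V at ###./#.#./###. | V03=+1→####/#.##/###.*; V13=+1→###./#.##/####
ply 4: ####/#.##/###. is terminal -1 (H); from ##../#.../#... depth 7
suppose V passes — search the same position with H to move:
pass> ply 1, H at ##../#.../#... | H02=-1→####/#.../#...; H11=+1→##../###./#...*; H12=+1→##../#.##/#...; H21=-1→##../#.../###.; H22=-1→##../#.../#.##
pass> ply 2, V at ##../###./#... | V03=-1→##.#/####/#...*; V13=-1→##../####/#..#
pass> ply 3, H at ##.#/####/#... | H21=+1→##.#/####/###.*; H22=+1→##.#/####/#.##
pass> ply 4: ##.#/####/###. is terminal -1 (V); from ##../#.../#... depth 7
for V: play +1, pass -1

zugzwang(##../#.../#..., V) = False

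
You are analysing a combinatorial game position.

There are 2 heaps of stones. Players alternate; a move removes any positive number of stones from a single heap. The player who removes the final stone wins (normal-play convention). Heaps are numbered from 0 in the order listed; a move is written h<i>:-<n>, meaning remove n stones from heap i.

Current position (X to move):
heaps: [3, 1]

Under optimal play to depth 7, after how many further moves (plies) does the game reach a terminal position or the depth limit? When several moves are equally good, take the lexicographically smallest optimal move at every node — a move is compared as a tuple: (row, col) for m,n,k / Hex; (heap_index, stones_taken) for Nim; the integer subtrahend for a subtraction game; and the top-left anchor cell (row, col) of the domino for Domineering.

PV length from [(3,1)]: 3 plies

[(3,1)] X move#1: h0:-1:-1/(2,1), h0:-2:+1/(1,1)*, h0:-3:-1/(0,1), h1:-1:-1/(3,0)
[(1,1)] O move#2: h0:-1:-1/(0,1)*, h1:-1:-1/(1,0)
[(0,1)] X move#3: h1:-1:+1/(0,0)*
[(0,0)] end (terminal -1, O#4); searched (3,1) to 7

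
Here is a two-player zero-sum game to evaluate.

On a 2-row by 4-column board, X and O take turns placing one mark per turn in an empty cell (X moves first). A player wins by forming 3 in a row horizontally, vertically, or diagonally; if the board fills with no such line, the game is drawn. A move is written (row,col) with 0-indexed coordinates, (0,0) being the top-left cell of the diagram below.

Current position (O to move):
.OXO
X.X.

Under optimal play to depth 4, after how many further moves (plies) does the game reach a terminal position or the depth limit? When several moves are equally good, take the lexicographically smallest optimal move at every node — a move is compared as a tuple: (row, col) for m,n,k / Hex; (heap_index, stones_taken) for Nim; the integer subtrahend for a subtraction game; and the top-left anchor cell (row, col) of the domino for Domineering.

PV length from [.OXO/X.X.]: 3 plies

[.OXO/X.X.] O move#1: (0,0):-1/OOXO/X.X., (1,1):+0/.OXO/XOX.*, (1,3):-1/.OXO/X.XO
[.OXO/XOX.] X move#2: (0,0):+0/XOXO/XOX.*, (1,3):+0/.OXO/XOXX
[XOXO/XOX.] O move#3: (1,3):+0/XOXO/XOXO*
[XOXO/XOXO] end (terminal +0, X#4); searched .OXO/X.X. to 4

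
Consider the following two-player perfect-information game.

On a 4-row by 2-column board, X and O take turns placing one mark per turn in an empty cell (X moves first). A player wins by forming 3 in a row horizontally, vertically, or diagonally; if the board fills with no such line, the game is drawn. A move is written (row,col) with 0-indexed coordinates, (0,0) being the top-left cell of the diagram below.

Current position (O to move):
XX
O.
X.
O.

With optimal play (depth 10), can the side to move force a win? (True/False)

O winning at [XX/O./X./O.]: False

[XX/O./X./O.] O move#1: (1,1):+0/XX/OO/X./O.*, (2,1):+0/XX/O./XO/O., (3,1):+0/XX/O./X./OO
[XX/OO/X./O.] X move#2: (2,1):+0/XX/OO/XX/O.*, (3,1):+0/XX/OO/X./OX
[XX/OO/XX/O.] O move#3: (3,1):+0/XX/OO/XX/OO*
[XX/OO/XX/OO] end (terminal +0, X#4); searched XX/O./X./O. to 10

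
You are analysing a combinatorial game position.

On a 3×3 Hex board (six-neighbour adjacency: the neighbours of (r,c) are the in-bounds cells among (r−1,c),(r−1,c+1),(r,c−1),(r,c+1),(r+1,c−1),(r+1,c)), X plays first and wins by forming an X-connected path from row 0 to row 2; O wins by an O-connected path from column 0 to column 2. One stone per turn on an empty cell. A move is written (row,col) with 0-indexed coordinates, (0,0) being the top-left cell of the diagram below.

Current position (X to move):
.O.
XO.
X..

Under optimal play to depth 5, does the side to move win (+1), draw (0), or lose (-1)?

p1 X@[.O./XO./X..]: (0,0)[XO./XO./X..]+1* (0,2)[.OX/XO./X..]+1 (1,2)[.O./XOX/X..]+1 (2,1)[.O./XO./XX.]-1 (2,2)[.O./XO./X.X]-1
p2 O@[XO./XO./X..] terminal -1; root [.O./XO./X..] d5

value(.O./XO./X.., X) = +1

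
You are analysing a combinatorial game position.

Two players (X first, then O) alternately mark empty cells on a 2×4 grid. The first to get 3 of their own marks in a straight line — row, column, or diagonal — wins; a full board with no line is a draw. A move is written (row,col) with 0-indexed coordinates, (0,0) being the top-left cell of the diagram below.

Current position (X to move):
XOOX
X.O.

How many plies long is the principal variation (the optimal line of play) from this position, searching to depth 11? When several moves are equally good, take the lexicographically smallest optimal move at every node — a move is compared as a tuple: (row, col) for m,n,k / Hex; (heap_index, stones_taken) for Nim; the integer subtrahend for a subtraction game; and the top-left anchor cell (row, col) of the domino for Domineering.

PV length from [XOOX/X.O.]: 2 plies

ply 1, X at XOOX/X.O. | (1,1)=+0→XOOX/XXO.*; (1,3)=+0→XOOX/X.OX
ply 2, O at XOOX/XXO. | (1,3)=+0→XOOX/XXOO*
ply 3: XOOX/XXOO is terminal +0 (X); from XOOX/X.O. depth 11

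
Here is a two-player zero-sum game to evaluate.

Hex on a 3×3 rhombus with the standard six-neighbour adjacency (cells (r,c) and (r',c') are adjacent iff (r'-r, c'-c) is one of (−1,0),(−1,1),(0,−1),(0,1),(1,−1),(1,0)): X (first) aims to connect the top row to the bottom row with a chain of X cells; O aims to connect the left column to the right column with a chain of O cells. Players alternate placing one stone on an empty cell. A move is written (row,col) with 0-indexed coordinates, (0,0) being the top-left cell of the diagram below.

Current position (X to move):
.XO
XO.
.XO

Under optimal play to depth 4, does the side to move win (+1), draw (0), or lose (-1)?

value(.XO/XO./.XO, X) = +1

ply 1, X at .XO/XO./.XO | (0,0)=-1→XXO/XO./.XO; (1,2)=-1→.XO/XOX/.XO; (2,0)=+1→.XO/XO./XXO*
ply 2: .XO/XO./XXO is terminal -1 (O); from .XO/XO./.XO depth 4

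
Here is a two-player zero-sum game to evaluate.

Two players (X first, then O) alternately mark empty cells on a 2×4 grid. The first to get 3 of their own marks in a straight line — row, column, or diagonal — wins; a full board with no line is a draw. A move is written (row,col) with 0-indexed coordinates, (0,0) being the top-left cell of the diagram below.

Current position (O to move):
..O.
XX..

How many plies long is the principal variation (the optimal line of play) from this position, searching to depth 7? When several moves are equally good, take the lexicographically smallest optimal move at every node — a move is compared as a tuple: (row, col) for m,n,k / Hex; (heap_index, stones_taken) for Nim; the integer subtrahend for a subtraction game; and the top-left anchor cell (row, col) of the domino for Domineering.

p1 O@[..O./XX..]: (0,0)[O.O./XX..]-1 (0,1)[.OO./XX..]-1 (0,3)[..OO/XX..]-1 (1,2)[..O./XXO.]+0* (1,3)[..O./XX.O]-1
p2 X@[..O./XXO.]: (0,0)[X.O./XXO.]+0* (0,1)[.XO./XXO.]+0 (0,3)[..OX/XXO.]+0 (1,3)[..O./XXOX]-1
p3 O@[X.O./XXO.]: (0,1)[XOO./XXO.]+0* (0,3)[X.OO/XXO.]+0 (1,3)[X.O./XXOO]+0
p4 X@[XOO./XXO.]: (0,3)[XOOX/XXO.]+0* (1,3)[XOO./XXOX]-1
p5 O@[XOOX/XXO.]: (1,3)[XOOX/XXOO]+0*
p6 X@[XOOX/XXOO] terminal +0; root [..O./XX..] d7

PV length from [..O./XX..]: 5 plies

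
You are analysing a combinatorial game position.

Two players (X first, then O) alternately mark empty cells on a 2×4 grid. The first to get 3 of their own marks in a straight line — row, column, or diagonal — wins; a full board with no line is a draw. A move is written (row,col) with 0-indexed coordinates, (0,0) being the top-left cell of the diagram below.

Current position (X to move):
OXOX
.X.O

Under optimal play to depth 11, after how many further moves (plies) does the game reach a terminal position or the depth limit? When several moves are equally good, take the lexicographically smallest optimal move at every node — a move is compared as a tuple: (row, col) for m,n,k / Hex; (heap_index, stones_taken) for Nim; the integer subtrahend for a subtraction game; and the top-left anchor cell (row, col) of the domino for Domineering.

PV length from [OXOX/.X.O]: 2 plies

ply 1, X at OXOX/.X.O | (1,0)=+0→OXOX/XX.O*; (1,2)=+0→OXOX/.XXO
ply 2, O at OXOX/XX.O | (1,2)=+0→OXOX/XXOO*
ply 3: OXOX/XXOO is terminal +0 (X); from OXOX/.X.O depth 11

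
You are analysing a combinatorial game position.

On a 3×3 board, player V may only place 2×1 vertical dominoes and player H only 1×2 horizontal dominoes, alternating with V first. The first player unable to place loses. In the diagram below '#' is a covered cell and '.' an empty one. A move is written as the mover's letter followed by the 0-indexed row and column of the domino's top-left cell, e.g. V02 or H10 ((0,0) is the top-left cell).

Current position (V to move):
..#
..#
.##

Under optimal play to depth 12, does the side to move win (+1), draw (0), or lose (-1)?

ply 1, V at ..#/..#/.## | V00=+1→#.#/#.#/.##*; V01=+1→.##/.##/.##; V10=-1→..#/#.#/###
ply 2: #.#/#.#/.## is terminal -1 (H); from ..#/..#/.## depth 12

value(..#/..#/.##, V) = +1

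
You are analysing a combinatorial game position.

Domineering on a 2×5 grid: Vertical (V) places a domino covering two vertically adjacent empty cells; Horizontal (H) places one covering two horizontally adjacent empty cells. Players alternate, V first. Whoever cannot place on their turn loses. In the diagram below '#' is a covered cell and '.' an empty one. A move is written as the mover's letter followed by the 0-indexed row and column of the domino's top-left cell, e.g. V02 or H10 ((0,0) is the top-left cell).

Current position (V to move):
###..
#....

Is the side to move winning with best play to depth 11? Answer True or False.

ply 1, V at ###../#.... | V03=+1→####./#..#.*; V04=-1→###.#/#...#
ply 2, H at ####./#..#. | H11=-1→####./####.*
ply 3, V at ####./####. | V04=+1→#####/#####*
ply 4: #####/##### is terminal -1 (H); from ###../#.... depth 11

V winning at [###../#....]: True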